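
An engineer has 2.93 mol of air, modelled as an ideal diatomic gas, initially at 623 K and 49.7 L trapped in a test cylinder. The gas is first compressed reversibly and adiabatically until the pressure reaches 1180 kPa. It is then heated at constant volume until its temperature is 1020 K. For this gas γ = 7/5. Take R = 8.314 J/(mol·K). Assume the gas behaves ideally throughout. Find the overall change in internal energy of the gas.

24200 J

P₁ = nRT₁/V₁ = 2.93×8.314×623/49.7 = 305 kPa.
Step 1 — Adiabatic: T₂/T₁ = (P₂/P₁)^((γ−1)/γ) ⇒ T₂ = 623×(3.86)^0.286 = 917 K; V₂ = 18.9 L.
ΔU = nCvΔT = 2.93×20.8×(917−623) = 17900 J.
Q = 0 for an adiabatic process, so W = −ΔU = -17900 J.
State after step 1: P = 1180 kPa, V = 18.9 L, T = 917 K.
Step 2 — Isochoric: V stays 18.9 L; P/T = const ⇒ T₂ = 1020 K, P₂ = 1310 kPa.
W = 0 (no volume change).
ΔU = nCvΔT = 2.93×20.8×(1020−917) = 6290 J.
Q = ΔU = 6290 J.
Net over both steps: W = -17900 J, Q = 6290 J, ΔU = 24200 J.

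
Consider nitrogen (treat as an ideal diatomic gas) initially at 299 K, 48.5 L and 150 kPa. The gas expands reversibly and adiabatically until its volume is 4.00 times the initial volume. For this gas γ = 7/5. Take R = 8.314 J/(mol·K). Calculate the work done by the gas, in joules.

7740 J

n = P₁V₁/(RT₁) = 150×48.5/(8.314×299) = 2.93 mol.
Adiabatic: TV^(γ−1) = const ⇒ T₂ = 299×(0.250)^0.400 = 172 K; PV^γ = const ⇒ P₂ = 21.5 kPa.
ΔU = nCvΔT = 2.93×20.8×(172−299) = -7740 J.
Q = 0 for an adiabatic process, so W = −ΔU = 7740 J.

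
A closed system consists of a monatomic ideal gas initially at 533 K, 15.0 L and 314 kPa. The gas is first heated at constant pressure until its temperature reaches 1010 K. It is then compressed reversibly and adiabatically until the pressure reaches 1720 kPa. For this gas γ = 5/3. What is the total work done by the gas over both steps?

-8830 J

n = P₁V₁/(RT₁) = 314×15.0/(8.314×533) = 1.06 mol.
Step 1 — Isobaric: P stays 314 kPa; V/T = const ⇒ T₂ = 1010 K, V₂ = 28.4 L.
W = PΔV = 314×(28.4−15.0) kPa·L = 4220 J.
ΔU = nCvΔT = 1.06×12.5×(1010−533) = 6320 J.
Q = ΔU + W = nCpΔT = 10500 J.
State after step 1: P = 314 kPa, V = 28.4 L, T = 1010 K.
Step 2 — Adiabatic: T₂/T₁ = (P₂/P₁)^((γ−1)/γ) ⇒ T₂ = 1010×(5.48)^0.400 = 1990 K; V₂ = 10.2 L.
ΔU = nCvΔT = 1.06×12.5×(1990−1010) = 13000 J.
Q = 0 for an adiabatic process, so W = −ΔU = -13000 J.
Net over both steps: W = -8830 J, Q = 10500 J, ΔU = 19400 J.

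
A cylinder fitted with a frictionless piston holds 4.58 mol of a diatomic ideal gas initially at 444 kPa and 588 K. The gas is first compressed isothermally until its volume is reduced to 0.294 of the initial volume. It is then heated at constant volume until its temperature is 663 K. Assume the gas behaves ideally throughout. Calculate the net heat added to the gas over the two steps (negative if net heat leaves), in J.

-20300 J

V₁ = nRT₁/P₁ = 4.58×8.314×588/444 = 50.4 L.
Step 1 — Isothermal: T stays 588 K; PV = const ⇒ V₂ = 14.8 L, P₂ = 1510 kPa.
ΔU = 0 (ideal gas, T constant).
W = nRT ln(V₂/V₁) = 4.58×8.314×588×ln(0.294) = -27400 J.
Q = ΔU + W = -27400 J.
State after step 1: P = 1510 kPa, V = 14.8 L, T = 588 K.
Step 2 — Isochoric: V stays 14.8 L; P/T = const ⇒ T₂ = 663 K, P₂ = 1700 kPa.
W = 0 (no volume change).
ΔU = nCvΔT = 4.58×20.8×(663−588) = 7140 J.
Q = ΔU = 7140 J.
Net over both steps: W = -27400 J, Q = -20300 J, ΔU = 7140 J.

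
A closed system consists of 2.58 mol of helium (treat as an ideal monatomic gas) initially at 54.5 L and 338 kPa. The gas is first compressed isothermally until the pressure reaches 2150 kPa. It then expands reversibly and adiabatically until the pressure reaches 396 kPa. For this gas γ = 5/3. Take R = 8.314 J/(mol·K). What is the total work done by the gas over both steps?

T₁ = P₁V₁/(nR) = 338×54.5/(2.58×8.314) = 859 K.
Step 1 — Isothermal: T stays 859 K; PV = const ⇒ V₂ = 8.57 L, P₂ = 2150 kPa.
ΔU = 0 (ideal gas, T constant).
W = nRT ln(V₂/V₁) = 2.58×8.314×859×ln(0.157) = -34100 J.
Q = ΔU + W = -34100 J.
State after step 1: P = 2150 kPa, V = 8.57 L, T = 859 K.
Step 2 — Adiabatic: T₂/T₁ = (P₂/P₁)^((γ−1)/γ) ⇒ T₂ = 859×(0.184)^0.400 = 437 K; V₂ = 23.6 L.
ΔU = nCvΔT = 2.58×12.5×(437−859) = -13600 J.
Q = 0 for an adiabatic process, so W = −ΔU = 13600 J.
Net over both steps: W = -20500 J, Q = -34100 J, ΔU = -13600 J.

-20500 J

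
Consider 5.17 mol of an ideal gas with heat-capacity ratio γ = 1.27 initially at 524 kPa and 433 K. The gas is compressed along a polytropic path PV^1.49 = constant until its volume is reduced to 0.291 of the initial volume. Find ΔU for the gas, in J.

57300 J

V₁ = nRT₁/P₁ = 5.17×8.314×433/524 = 35.5 L.
Polytropic n=1.49: T₂ = T₁(V₁/V₂)^(n−1) = 433×(3.44)^0.49 = 793 K; P₂ = P₁(V₁/V₂)^n = 3300 kPa.
For an ideal gas ΔU = nCvΔT with Cv = R/(γ−1) = 30.8 J/(mol·K).
ΔU = 5.17×30.8×(793−433) = 57300 J.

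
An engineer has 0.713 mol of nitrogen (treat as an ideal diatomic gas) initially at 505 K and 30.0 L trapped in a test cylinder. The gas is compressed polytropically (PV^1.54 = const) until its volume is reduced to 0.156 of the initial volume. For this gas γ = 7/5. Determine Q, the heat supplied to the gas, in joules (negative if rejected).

3350 J

P₁ = nRT₁/V₁ = 0.713×8.314×505/30.0 = 99.8 kPa.
Polytropic n=1.54: T₂ = T₁(V₁/V₂)^(n−1) = 505×(6.41)^0.54 = 1380 K; P₂ = P₁(V₁/V₂)^n = 1740 kPa.
W = (P₁V₁−P₂V₂)/(n−1) = (99.8×30.0−1740×4.68)/0.54 = -9570 J.
ΔU = nCvΔT = 0.713×20.8×(1380−505) = 12900 J.
Q = ΔU + W = 3350 J.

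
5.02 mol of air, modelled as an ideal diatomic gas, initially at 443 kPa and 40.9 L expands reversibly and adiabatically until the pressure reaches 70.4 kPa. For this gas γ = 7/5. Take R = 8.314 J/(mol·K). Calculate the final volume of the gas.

T₁ = P₁V₁/(nR) = 443×40.9/(5.02×8.314) = 434 K.
Adiabatic: T₂/T₁ = (P₂/P₁)^((γ−1)/γ) ⇒ T₂ = 434×(0.159)^0.286 = 257 K; V₂ = 152 L.

152 L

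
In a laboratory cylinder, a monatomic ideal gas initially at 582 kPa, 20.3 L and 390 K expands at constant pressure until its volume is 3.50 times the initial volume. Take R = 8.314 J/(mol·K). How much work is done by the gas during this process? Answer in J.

29500 J

n = P₁V₁/(RT₁) = 582×20.3/(8.314×390) = 3.64 mol.
Isobaric: P stays 582 kPa; V/T = const ⇒ T₂ = 1360 K, V₂ = 71.0 L.
W = PΔV = 582×(71.0−20.3) kPa·L = 29500 J.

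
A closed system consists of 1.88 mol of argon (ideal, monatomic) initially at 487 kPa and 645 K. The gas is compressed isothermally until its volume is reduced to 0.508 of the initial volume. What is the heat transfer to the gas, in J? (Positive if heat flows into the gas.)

V₁ = nRT₁/P₁ = 1.88×8.314×645/487 = 20.7 L.
Isothermal: T stays 645 K; PV = const ⇒ V₂ = 10.5 L, P₂ = 959 kPa.
ΔU = 0 (ideal gas, T constant).
W = nRT ln(V₂/V₁) = 1.88×8.314×645×ln(0.508) = -6830 J.
Q = ΔU + W = -6830 J.

-6830 J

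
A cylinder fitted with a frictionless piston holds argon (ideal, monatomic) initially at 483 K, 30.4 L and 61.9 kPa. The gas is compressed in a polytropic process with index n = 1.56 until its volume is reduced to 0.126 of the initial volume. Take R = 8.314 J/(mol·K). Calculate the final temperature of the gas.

Polytropic n=1.56: T₂ = T₁(V₁/V₂)^(n−1) = 483×(7.94)^0.56 = 1540 K; P₂ = P₁(V₁/V₂)^n = 1570 kPa.

1540 K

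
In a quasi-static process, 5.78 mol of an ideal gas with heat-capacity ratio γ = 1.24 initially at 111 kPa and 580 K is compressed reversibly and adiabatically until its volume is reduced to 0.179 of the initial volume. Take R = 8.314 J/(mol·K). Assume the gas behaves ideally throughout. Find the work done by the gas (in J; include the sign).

-59400 J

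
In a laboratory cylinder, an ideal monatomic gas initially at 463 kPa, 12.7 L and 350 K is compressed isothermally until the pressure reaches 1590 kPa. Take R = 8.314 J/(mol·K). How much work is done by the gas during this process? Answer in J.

n = P₁V₁/(RT₁) = 463×12.7/(8.314×350) = 2.02 mol.
Isothermal: T stays 350 K; PV = const ⇒ V₂ = 3.70 L, P₂ = 1590 kPa.
W = nRT ln(V₂/V₁) = 2.02×8.314×350×ln(0.291) = -7250 J.

-7250 J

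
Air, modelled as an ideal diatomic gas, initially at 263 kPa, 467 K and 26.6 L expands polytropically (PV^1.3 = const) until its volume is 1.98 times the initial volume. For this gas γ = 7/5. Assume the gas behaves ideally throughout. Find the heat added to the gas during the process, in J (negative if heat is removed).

n = P₁V₁/(RT₁) = 263×26.6/(8.314×467) = 1.80 mol.
Polytropic n=1.3: T₂ = T₁(V₁/V₂)^(n−1) = 467×(0.505)^0.30 = 380 K; P₂ = P₁(V₁/V₂)^n = 108 kPa.
W = (P₁V₁−P₂V₂)/(n−1) = (263×26.6−108×52.7)/0.30 = 4320 J.
ΔU = nCvΔT = 1.80×20.8×(380−467) = -3240 J.
Q = ΔU + W = 1080 J.

1080 J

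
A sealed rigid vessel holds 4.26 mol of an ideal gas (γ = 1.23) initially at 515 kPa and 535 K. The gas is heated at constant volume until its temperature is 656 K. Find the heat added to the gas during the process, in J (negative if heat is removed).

V₁ = nRT₁/P₁ = 4.26×8.314×535/515 = 36.8 L.
Isochoric: V stays 36.8 L; P/T = const ⇒ T₂ = 656 K, P₂ = 631 kPa.
W = 0 (no volume change).
ΔU = nCvΔT = 4.26×36.1×(656−535) = 18600 J.
Q = ΔU = 18600 J.

18600 J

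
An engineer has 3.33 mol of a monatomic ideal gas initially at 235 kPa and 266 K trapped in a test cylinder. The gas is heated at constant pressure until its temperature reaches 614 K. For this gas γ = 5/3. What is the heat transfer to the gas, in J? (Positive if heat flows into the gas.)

V₁ = nRT₁/P₁ = 3.33×8.314×266/235 = 31.3 L.
Isobaric: P stays 235 kPa; V/T = const ⇒ T₂ = 614 K, V₂ = 72.3 L.
W = PΔV = 235×(72.3−31.3) kPa·L = 9630 J.
ΔU = nCvΔT = 3.33×12.5×(614−266) = 14500 J.
Q = ΔU + W = nCpΔT = 24100 J.

24100 J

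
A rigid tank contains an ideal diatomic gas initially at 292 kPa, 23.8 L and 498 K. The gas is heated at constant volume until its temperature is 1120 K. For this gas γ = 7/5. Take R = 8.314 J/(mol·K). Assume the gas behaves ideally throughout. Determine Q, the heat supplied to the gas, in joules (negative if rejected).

21700 J

n = P₁V₁/(RT₁) = 292×23.8/(8.314×498) = 1.68 mol.
Isochoric: V stays 23.8 L; P/T = const ⇒ T₂ = 1120 K, P₂ = 657 kPa.
W = 0 (no volume change).
ΔU = nCvΔT = 1.68×20.8×(1120−498) = 21700 J.
Q = ΔU = 21700 J.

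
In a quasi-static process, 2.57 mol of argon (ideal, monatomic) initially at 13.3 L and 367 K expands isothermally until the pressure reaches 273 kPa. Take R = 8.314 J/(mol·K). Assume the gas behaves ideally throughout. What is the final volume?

28.7 L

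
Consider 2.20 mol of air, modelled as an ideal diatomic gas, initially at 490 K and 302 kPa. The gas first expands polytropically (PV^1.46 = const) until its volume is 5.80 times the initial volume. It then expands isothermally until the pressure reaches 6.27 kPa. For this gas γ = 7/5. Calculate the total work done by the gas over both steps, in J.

16000 J

V₁ = nRT₁/P₁ = 2.20×8.314×490/302 = 29.7 L.
Step 1 — Polytropic n=1.46: T₂ = T₁(V₁/V₂)^(n−1) = 490×(0.172)^0.46 = 218 K; P₂ = P₁(V₁/V₂)^n = 23.2 kPa.
W = (P₁V₁−P₂V₂)/(n−1) = (302×29.7−23.2×172)/0.46 = 10800 J.
ΔU = nCvΔT = 2.20×20.8×(218−490) = -12400 J.
Q = ΔU + W = -1620 J.
State after step 1: P = 23.2 kPa, V = 172 L, T = 218 K.
Step 2 — Isothermal: T stays 218 K; PV = const ⇒ V₂ = 637 L, P₂ = 6.27 kPa.
ΔU = 0 (ideal gas, T constant).
W = nRT ln(V₂/V₁) = 2.20×8.314×218×ln(3.70) = 5220 J.
Q = ΔU + W = 5220 J.
Net over both steps: W = 16000 J, Q = 3600 J, ΔU = -12400 J.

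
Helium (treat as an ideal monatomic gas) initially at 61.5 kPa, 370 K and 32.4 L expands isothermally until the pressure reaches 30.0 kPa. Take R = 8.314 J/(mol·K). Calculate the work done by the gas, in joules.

n = P₁V₁/(RT₁) = 61.5×32.4/(8.314×370) = 0.648 mol.
Isothermal: T stays 370 K; PV = const ⇒ V₂ = 66.4 L, P₂ = 30.0 kPa.
W = nRT ln(V₂/V₁) = 0.648×8.314×370×ln(2.05) = 1430 J.

1430 J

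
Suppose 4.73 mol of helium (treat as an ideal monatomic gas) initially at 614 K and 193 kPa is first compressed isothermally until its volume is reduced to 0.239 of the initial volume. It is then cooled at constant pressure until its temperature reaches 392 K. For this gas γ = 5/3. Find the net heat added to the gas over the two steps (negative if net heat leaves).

-56400 J

V₁ = nRT₁/P₁ = 4.73×8.314×614/193 = 125 L.
Step 1 — Isothermal: T stays 614 K; PV = const ⇒ V₂ = 29.9 L, P₂ = 808 kPa.
ΔU = 0 (ideal gas, T constant).
W = nRT ln(V₂/V₁) = 4.73×8.314×614×ln(0.239) = -34600 J.
Q = ΔU + W = -34600 J.
State after step 1: P = 808 kPa, V = 29.9 L, T = 614 K.
Step 2 — Isobaric: P stays 808 kPa; V/T = const ⇒ T₂ = 392 K, V₂ = 19.1 L.
W = PΔV = 808×(19.1−29.9) kPa·L = -8730 J.
ΔU = nCvΔT = 4.73×12.5×(392−614) = -13100 J.
Q = ΔU + W = nCpΔT = -21800 J.
Net over both steps: W = -43300 J, Q = -56400 J, ΔU = -13100 J.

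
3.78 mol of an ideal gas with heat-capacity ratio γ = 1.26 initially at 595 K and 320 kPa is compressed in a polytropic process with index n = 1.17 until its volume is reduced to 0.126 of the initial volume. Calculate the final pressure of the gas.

V₁ = nRT₁/P₁ = 3.78×8.314×595/320 = 58.4 L.
Polytropic n=1.17: T₂ = T₁(V₁/V₂)^(n−1) = 595×(7.94)^0.17 = 846 K; P₂ = P₁(V₁/V₂)^n = 3610 kPa.

3610 kPa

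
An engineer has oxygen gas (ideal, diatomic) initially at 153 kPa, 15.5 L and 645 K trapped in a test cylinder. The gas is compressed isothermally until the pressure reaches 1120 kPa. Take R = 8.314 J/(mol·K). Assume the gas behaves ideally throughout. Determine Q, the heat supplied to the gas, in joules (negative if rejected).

-4720 J

n = P₁V₁/(RT₁) = 153×15.5/(8.314×645) = 0.442 mol.
Isothermal: T stays 645 K; PV = const ⇒ V₂ = 2.12 L, P₂ = 1120 kPa.
ΔU = 0 (ideal gas, T constant).
W = nRT ln(V₂/V₁) = 0.442×8.314×645×ln(0.137) = -4720 J.
Q = ΔU + W = -4720 J.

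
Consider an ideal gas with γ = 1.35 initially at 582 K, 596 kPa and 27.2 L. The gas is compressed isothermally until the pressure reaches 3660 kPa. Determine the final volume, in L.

4.43 L

Isothermal: T stays 582 K; PV = const ⇒ V₂ = 4.43 L, P₂ = 3660 kPa.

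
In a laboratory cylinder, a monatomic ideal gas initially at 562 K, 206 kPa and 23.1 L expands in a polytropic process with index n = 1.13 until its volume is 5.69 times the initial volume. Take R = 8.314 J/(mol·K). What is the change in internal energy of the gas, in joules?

-1440 J

n = P₁V₁/(RT₁) = 206×23.1/(8.314×562) = 1.02 mol.
Polytropic n=1.13: T₂ = T₁(V₁/V₂)^(n−1) = 562×(0.176)^0.13 = 448 K; P₂ = P₁(V₁/V₂)^n = 28.9 kPa.
For an ideal gas ΔU = nCvΔT with Cv = (3/2)R = 12.5 J/(mol·K).
ΔU = 1.02×12.5×(448−562) = -1440 J.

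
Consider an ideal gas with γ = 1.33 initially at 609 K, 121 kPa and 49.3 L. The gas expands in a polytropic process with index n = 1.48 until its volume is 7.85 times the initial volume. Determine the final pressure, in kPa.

Polytropic n=1.48: T₂ = T₁(V₁/V₂)^(n−1) = 609×(0.127)^0.48 = 227 K; P₂ = P₁(V₁/V₂)^n = 5.73 kPa.

5.73 kPa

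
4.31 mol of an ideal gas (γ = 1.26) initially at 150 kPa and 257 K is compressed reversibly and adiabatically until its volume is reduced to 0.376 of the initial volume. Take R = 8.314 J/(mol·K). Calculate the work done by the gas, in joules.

-10300 J

V₁ = nRT₁/P₁ = 4.31×8.314×257/150 = 61.4 L.
Adiabatic: TV^(γ−1) = const ⇒ T₂ = 257×(2.66)^0.260 = 331 K; PV^γ = const ⇒ P₂ = 514 kPa.
ΔU = nCvΔT = 4.31×32.0×(331−257) = 10300 J.
Q = 0 for an adiabatic process, so W = −ΔU = -10300 J.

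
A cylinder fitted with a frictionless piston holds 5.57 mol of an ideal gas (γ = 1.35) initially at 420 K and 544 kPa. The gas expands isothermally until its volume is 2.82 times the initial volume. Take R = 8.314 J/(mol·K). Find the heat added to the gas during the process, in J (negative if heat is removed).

V₁ = nRT₁/P₁ = 5.57×8.314×420/544 = 35.8 L.
Isothermal: T stays 420 K; PV = const ⇒ V₂ = 101 L, P₂ = 193 kPa.
ΔU = 0 (ideal gas, T constant).
W = nRT ln(V₂/V₁) = 5.57×8.314×420×ln(2.82) = 20200 J.
Q = ΔU + W = 20200 J.

20200 J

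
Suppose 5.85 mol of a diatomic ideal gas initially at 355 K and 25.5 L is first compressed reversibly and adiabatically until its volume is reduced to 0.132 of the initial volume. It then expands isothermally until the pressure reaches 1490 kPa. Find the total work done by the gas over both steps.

25600 J

P₁ = nRT₁/V₁ = 5.85×8.314×355/25.5 = 677 kPa.
Step 1 — Adiabatic: TV^(γ−1) = const ⇒ T₂ = 355×(7.58)^0.400 = 798 K; PV^γ = const ⇒ P₂ = 11500 kPa.
ΔU = nCvΔT = 5.85×20.8×(798−355) = 53900 J.
Q = 0 for an adiabatic process, so W = −ΔU = -53900 J.
State after step 1: P = 11500 kPa, V = 3.37 L, T = 798 K.
Step 2 — Isothermal: T stays 798 K; PV = const ⇒ V₂ = 26.0 L, P₂ = 1490 kPa.
ΔU = 0 (ideal gas, T constant).
W = nRT ln(V₂/V₁) = 5.85×8.314×798×ln(7.74) = 79400 J.
Q = ΔU + W = 79400 J.
Net over both steps: W = 25600 J, Q = 79400 J, ΔU = 53900 J.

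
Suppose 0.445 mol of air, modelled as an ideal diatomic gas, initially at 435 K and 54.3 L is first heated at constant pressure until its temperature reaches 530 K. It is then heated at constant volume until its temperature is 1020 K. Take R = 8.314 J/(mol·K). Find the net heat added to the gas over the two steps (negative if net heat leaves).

P₁ = nRT₁/V₁ = 0.445×8.314×435/54.3 = 29.6 kPa.
Step 1 — Isobaric: P stays 29.6 kPa; V/T = const ⇒ T₂ = 530 K, V₂ = 66.2 L.
W = PΔV = 29.6×(66.2−54.3) kPa·L = 351 J.
ΔU = nCvΔT = 0.445×20.8×(530−435) = 879 J.
Q = ΔU + W = nCpΔT = 1230 J.
State after step 1: P = 29.6 kPa, V = 66.2 L, T = 530 K.
Step 2 — Isochoric: V stays 66.2 L; P/T = const ⇒ T₂ = 1020 K, P₂ = 57.0 kPa.
W = 0 (no volume change).
ΔU = nCvΔT = 0.445×20.8×(1020−530) = 4530 J.
Q = ΔU = 4530 J.
Net over both steps: W = 351 J, Q = 5760 J, ΔU = 5410 J.

5760 J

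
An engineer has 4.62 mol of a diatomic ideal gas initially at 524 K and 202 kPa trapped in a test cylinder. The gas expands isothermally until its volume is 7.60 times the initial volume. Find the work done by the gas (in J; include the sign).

40800 J

V₁ = nRT₁/P₁ = 4.62×8.314×524/202 = 99.6 L.
Isothermal: T stays 524 K; PV = const ⇒ V₂ = 757 L, P₂ = 26.6 kPa.
W = nRT ln(V₂/V₁) = 4.62×8.314×524×ln(7.60) = 40800 J.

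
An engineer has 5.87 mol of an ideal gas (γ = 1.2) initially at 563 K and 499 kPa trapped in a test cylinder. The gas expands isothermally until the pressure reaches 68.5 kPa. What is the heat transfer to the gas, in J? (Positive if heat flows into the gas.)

V₁ = nRT₁/P₁ = 5.87×8.314×563/499 = 55.1 L.
Isothermal: T stays 563 K; PV = const ⇒ V₂ = 401 L, P₂ = 68.5 kPa.
ΔU = 0 (ideal gas, T constant).
W = nRT ln(V₂/V₁) = 5.87×8.314×563×ln(7.28) = 54600 J.
Q = ΔU + W = 54600 J.

54600 J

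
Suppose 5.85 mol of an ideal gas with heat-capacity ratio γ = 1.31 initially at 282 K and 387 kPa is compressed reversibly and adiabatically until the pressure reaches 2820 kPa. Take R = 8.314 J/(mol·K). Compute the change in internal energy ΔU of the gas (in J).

26500 J

V₁ = nRT₁/P₁ = 5.85×8.314×282/387 = 35.4 L.
Adiabatic: T₂/T₁ = (P₂/P₁)^((γ−1)/γ) ⇒ T₂ = 282×(7.29)^0.237 = 451 K; V₂ = 7.78 L.
For an ideal gas ΔU = nCvΔT with Cv = R/(γ−1) = 26.8 J/(mol·K).
ΔU = 5.85×26.8×(451−282) = 26500 J.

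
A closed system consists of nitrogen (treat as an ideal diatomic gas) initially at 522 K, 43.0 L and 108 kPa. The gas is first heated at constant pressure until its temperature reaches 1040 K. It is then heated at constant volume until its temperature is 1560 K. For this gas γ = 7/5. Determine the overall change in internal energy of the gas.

n = P₁V₁/(RT₁) = 108×43.0/(8.314×522) = 1.07 mol.
Step 1 — Isobaric: P stays 108 kPa; V/T = const ⇒ T₂ = 1040 K, V₂ = 85.7 L.
W = PΔV = 108×(85.7−43.0) kPa·L = 4610 J.
ΔU = nCvΔT = 1.07×20.8×(1040−522) = 11500 J.
Q = ΔU + W = nCpΔT = 16100 J.
State after step 1: P = 108 kPa, V = 85.7 L, T = 1040 K.
Step 2 — Isochoric: V stays 85.7 L; P/T = const ⇒ T₂ = 1560 K, P₂ = 162 kPa.
W = 0 (no volume change).
ΔU = nCvΔT = 1.07×20.8×(1560−1040) = 11600 J.
Q = ΔU = 11600 J.
Net over both steps: W = 4610 J, Q = 27700 J, ΔU = 23100 J.

23100 J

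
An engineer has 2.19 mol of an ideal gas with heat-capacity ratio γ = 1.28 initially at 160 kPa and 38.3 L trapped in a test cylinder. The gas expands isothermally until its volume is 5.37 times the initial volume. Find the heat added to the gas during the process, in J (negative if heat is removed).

10300 J

T₁ = P₁V₁/(nR) = 160×38.3/(2.19×8.314) = 337 K.
Isothermal: T stays 337 K; PV = const ⇒ V₂ = 206 L, P₂ = 29.8 kPa.
ΔU = 0 (ideal gas, T constant).
W = nRT ln(V₂/V₁) = 2.19×8.314×337×ln(5.37) = 10300 J.
Q = ΔU + W = 10300 J.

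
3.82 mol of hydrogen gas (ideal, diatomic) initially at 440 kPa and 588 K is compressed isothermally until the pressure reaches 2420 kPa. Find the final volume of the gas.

7.72 L

V₁ = nRT₁/P₁ = 3.82×8.314×588/440 = 42.4 L.
Isothermal: T stays 588 K; PV = const ⇒ V₂ = 7.72 L, P₂ = 2420 kPa.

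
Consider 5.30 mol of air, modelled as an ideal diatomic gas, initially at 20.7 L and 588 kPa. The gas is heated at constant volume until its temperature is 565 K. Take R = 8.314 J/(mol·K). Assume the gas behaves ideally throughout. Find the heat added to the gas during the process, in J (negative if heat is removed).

T₁ = P₁V₁/(nR) = 588×20.7/(5.30×8.314) = 276 K.
Isochoric: V stays 20.7 L; P/T = const ⇒ T₂ = 565 K, P₂ = 1200 kPa.
W = 0 (no volume change).
ΔU = nCvΔT = 5.30×20.8×(565−276) = 31800 J.
Q = ΔU = 31800 J.

31800 J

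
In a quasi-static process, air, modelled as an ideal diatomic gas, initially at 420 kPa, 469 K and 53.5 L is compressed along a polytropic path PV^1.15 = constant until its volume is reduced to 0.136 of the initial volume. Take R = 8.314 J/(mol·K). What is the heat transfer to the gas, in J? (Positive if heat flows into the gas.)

n = P₁V₁/(RT₁) = 420×53.5/(8.314×469) = 5.76 mol.
Polytropic n=1.15: T₂ = T₁(V₁/V₂)^(n−1) = 469×(7.35)^0.15 = 633 K; P₂ = P₁(V₁/V₂)^n = 4170 kPa.
W = (P₁V₁−P₂V₂)/(n−1) = (420×53.5−4170×7.28)/0.15 = -52300 J.
ΔU = nCvΔT = 5.76×20.8×(633−469) = 19600 J.
Q = ΔU + W = -32700 J.

-32700 J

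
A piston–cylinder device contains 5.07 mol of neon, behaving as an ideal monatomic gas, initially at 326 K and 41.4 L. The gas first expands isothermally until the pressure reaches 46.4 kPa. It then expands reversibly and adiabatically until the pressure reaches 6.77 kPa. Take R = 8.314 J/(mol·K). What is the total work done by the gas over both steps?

38100 J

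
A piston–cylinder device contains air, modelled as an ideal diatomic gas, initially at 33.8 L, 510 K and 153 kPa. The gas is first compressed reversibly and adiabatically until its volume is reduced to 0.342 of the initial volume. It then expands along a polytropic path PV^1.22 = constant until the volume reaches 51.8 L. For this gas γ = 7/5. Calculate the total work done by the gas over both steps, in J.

3220 J

n = P₁V₁/(RT₁) = 153×33.8/(8.314×510) = 1.22 mol.
Step 1 — Adiabatic: TV^(γ−1) = const ⇒ T₂ = 510×(2.92)^0.400 = 783 K; PV^γ = const ⇒ P₂ = 687 kPa.
ΔU = nCvΔT = 1.22×20.8×(783−510) = 6930 J.
Q = 0 for an adiabatic process, so W = −ΔU = -6930 J.
State after step 1: P = 687 kPa, V = 11.6 L, T = 783 K.
Step 2 — Polytropic n=1.22: T₂ = T₁(V₁/V₂)^(n−1) = 783×(0.223)^0.22 = 563 K; P₂ = P₁(V₁/V₂)^n = 110 kPa.
W = (P₁V₁−P₂V₂)/(n−1) = (687×11.6−110×51.8)/0.22 = 10100 J.
ΔU = nCvΔT = 1.22×20.8×(563−783) = -5580 J.
Q = ΔU + W = 4570 J.
Net over both steps: W = 3220 J, Q = 4570 J, ΔU = 1350 J.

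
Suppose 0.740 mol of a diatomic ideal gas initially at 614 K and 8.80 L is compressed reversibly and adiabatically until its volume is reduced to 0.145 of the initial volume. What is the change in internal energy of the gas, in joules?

P₁ = nRT₁/V₁ = 0.740×8.314×614/8.80 = 429 kPa.
Adiabatic: TV^(γ−1) = const ⇒ T₂ = 614×(6.90)^0.400 = 1330 K; PV^γ = const ⇒ P₂ = 6410 kPa.
For an ideal gas ΔU = nCvΔT with Cv = (5/2)R = 20.8 J/(mol·K).
ΔU = 0.740×20.8×(1330−614) = 11000 J.

11000 J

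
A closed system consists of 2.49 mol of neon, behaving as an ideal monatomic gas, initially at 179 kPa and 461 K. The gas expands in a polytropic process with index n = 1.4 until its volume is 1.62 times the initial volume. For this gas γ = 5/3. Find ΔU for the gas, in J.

-2510 J

V₁ = nRT₁/P₁ = 2.49×8.314×461/179 = 53.3 L.
Polytropic n=1.4: T₂ = T₁(V₁/V₂)^(n−1) = 461×(0.617)^0.40 = 380 K; P₂ = P₁(V₁/V₂)^n = 91.1 kPa.
For an ideal gas ΔU = nCvΔT with Cv = (3/2)R = 12.5 J/(mol·K).
ΔU = 2.49×12.5×(380−461) = -2510 J.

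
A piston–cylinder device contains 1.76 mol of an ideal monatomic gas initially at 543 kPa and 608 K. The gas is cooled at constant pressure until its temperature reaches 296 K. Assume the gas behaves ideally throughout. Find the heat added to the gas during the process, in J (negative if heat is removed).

-11400 J

V₁ = nRT₁/P₁ = 1.76×8.314×608/543 = 16.4 L.
Isobaric: P stays 543 kPa; V/T = const ⇒ T₂ = 296 K, V₂ = 7.98 L.
W = PΔV = 543×(7.98−16.4) kPa·L = -4570 J.
ΔU = nCvΔT = 1.76×12.5×(296−608) = -6850 J.
Q = ΔU + W = nCpΔT = -11400 J.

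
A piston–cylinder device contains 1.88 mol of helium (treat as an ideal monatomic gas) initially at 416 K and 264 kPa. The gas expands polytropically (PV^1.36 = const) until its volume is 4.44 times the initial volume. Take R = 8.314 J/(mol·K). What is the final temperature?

V₁ = nRT₁/P₁ = 1.88×8.314×416/264 = 24.6 L.
Polytropic n=1.36: T₂ = T₁(V₁/V₂)^(n−1) = 416×(0.225)^0.36 = 243 K; P₂ = P₁(V₁/V₂)^n = 34.8 kPa.

243 K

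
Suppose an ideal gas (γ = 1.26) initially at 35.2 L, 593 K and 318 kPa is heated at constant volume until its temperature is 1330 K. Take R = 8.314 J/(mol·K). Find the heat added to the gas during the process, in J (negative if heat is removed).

n = P₁V₁/(RT₁) = 318×35.2/(8.314×593) = 2.27 mol.
Isochoric: V stays 35.2 L; P/T = const ⇒ T₂ = 1330 K, P₂ = 713 kPa.
W = 0 (no volume change).
ΔU = nCvΔT = 2.27×32.0×(1330−593) = 53500 J.
Q = ΔU = 53500 J.

53500 J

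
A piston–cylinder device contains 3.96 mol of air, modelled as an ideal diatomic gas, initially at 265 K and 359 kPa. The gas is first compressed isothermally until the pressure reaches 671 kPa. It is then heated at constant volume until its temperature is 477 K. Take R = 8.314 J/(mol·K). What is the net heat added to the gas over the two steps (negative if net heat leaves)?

V₁ = nRT₁/P₁ = 3.96×8.314×265/359 = 24.3 L.
Step 1 — Isothermal: T stays 265 K; PV = const ⇒ V₂ = 13.0 L, P₂ = 671 kPa.
ΔU = 0 (ideal gas, T constant).
W = nRT ln(V₂/V₁) = 3.96×8.314×265×ln(0.535) = -5460 J.
Q = ΔU + W = -5460 J.
State after step 1: P = 671 kPa, V = 13.0 L, T = 265 K.
Step 2 — Isochoric: V stays 13.0 L; P/T = const ⇒ T₂ = 477 K, P₂ = 1210 kPa.
W = 0 (no volume change).
ΔU = nCvΔT = 3.96×20.8×(477−265) = 17400 J.
Q = ΔU = 17400 J.
Net over both steps: W = -5460 J, Q = 12000 J, ΔU = 17400 J.

12000 J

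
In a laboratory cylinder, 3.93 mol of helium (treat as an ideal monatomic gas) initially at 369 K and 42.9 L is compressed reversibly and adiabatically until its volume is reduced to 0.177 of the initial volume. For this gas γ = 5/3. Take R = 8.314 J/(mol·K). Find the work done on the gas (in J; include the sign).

P₁ = nRT₁/V₁ = 3.93×8.314×369/42.9 = 281 kPa.
Adiabatic: TV^(γ−1) = const ⇒ T₂ = 369×(5.65)^0.667 = 1170 K; PV^γ = const ⇒ P₂ = 5040 kPa.
ΔU = nCvΔT = 3.93×12.5×(1170−369) = 39300 J.
Q = 0 for an adiabatic process, so W = −ΔU = -39300 J.
Work done on the gas = −W_by = 39300 J.

39300 J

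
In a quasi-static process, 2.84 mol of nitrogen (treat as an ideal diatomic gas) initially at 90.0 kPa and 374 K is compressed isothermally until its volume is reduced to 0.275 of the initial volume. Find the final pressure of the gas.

327 kPa

V₁ = nRT₁/P₁ = 2.84×8.314×374/90.0 = 98.1 L.
Isothermal: T stays 374 K; PV = const ⇒ V₂ = 27.0 L, P₂ = 327 kPa.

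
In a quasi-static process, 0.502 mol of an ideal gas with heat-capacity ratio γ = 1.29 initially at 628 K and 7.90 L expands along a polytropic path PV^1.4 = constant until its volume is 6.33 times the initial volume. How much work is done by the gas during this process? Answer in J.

3420 J

P₁ = nRT₁/V₁ = 0.502×8.314×628/7.90 = 332 kPa.
Polytropic n=1.4: T₂ = T₁(V₁/V₂)^(n−1) = 628×(0.158)^0.40 = 300 K; P₂ = P₁(V₁/V₂)^n = 25.1 kPa.
W = (P₁V₁−P₂V₂)/(n−1) = (332×7.90−25.1×50.0)/0.40 = 3420 J.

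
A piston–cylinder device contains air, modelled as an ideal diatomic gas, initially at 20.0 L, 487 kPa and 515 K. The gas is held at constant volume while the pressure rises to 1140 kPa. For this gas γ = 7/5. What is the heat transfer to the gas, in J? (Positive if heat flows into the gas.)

n = P₁V₁/(RT₁) = 487×20.0/(8.314×515) = 2.27 mol.
Isochoric: V stays 20.0 L; P/T = const ⇒ T₂ = 1210 K, P₂ = 1140 kPa.
W = 0 (no volume change).
ΔU = nCvΔT = 2.27×20.8×(1210−515) = 32600 J.
Q = ΔU = 32600 J.

32600 J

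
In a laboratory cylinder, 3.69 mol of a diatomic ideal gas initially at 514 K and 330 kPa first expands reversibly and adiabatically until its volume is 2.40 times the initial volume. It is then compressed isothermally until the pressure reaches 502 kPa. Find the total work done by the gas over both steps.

-6630 J

V₁ = nRT₁/P₁ = 3.69×8.314×514/330 = 47.8 L.
Step 1 — Adiabatic: TV^(γ−1) = const ⇒ T₂ = 514×(0.417)^0.400 = 362 K; PV^γ = const ⇒ P₂ = 96.9 kPa.
ΔU = nCvΔT = 3.69×20.8×(362−514) = -11600 J.
Q = 0 for an adiabatic process, so W = −ΔU = 11600 J.
State after step 1: P = 96.9 kPa, V = 115 L, T = 362 K.
Step 2 — Isothermal: T stays 362 K; PV = const ⇒ V₂ = 22.1 L, P₂ = 502 kPa.
ΔU = 0 (ideal gas, T constant).
W = nRT ln(V₂/V₁) = 3.69×8.314×362×ln(0.193) = -18300 J.
Q = ΔU + W = -18300 J.
Net over both steps: W = -6630 J, Q = -18300 J, ΔU = -11600 J.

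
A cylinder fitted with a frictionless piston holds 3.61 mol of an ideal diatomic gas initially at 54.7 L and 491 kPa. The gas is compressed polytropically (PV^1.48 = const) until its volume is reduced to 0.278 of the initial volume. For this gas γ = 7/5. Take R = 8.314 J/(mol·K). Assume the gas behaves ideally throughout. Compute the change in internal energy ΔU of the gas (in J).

57000 J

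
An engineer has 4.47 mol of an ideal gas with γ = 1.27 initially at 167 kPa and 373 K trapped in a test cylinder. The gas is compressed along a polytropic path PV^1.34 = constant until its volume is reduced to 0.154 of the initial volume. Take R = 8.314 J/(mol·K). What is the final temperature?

705 K

V₁ = nRT₁/P₁ = 4.47×8.314×373/167 = 83.0 L.
Polytropic n=1.34: T₂ = T₁(V₁/V₂)^(n−1) = 373×(6.49)^0.34 = 705 K; P₂ = P₁(V₁/V₂)^n = 2050 kPa.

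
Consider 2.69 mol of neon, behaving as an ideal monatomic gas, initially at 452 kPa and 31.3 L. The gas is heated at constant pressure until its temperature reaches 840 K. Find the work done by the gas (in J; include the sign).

T₁ = P₁V₁/(nR) = 452×31.3/(2.69×8.314) = 633 K.
Isobaric: P stays 452 kPa; V/T = const ⇒ T₂ = 840 K, V₂ = 41.6 L.
W = PΔV = 452×(41.6−31.3) kPa·L = 4640 J.

4640 J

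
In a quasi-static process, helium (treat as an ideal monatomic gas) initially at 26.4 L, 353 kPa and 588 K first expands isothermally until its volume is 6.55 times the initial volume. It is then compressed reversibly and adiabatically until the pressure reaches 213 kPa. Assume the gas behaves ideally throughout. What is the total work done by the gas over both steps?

7270 J

n = P₁V₁/(RT₁) = 353×26.4/(8.314×588) = 1.91 mol.
Step 1 — Isothermal: T stays 588 K; PV = const ⇒ V₂ = 173 L, P₂ = 53.9 kPa.
ΔU = 0 (ideal gas, T constant).
W = nRT ln(V₂/V₁) = 1.91×8.314×588×ln(6.55) = 17500 J.
Q = ΔU + W = 17500 J.
State after step 1: P = 53.9 kPa, V = 173 L, T = 588 K.
Step 2 — Adiabatic: T₂/T₁ = (P₂/P₁)^((γ−1)/γ) ⇒ T₂ = 588×(3.95)^0.400 = 1020 K; V₂ = 75.8 L.
ΔU = nCvΔT = 1.91×12.5×(1020−588) = 10200 J.
Q = 0 for an adiabatic process, so W = −ΔU = -10200 J.
Net over both steps: W = 7270 J, Q = 17500 J, ΔU = 10200 J.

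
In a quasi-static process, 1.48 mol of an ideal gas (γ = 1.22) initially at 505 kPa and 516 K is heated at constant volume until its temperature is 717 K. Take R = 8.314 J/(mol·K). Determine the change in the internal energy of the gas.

V₁ = nRT₁/P₁ = 1.48×8.314×516/505 = 12.6 L.
Isochoric: V stays 12.6 L; P/T = const ⇒ T₂ = 717 K, P₂ = 702 kPa.
For an ideal gas ΔU = nCvΔT with Cv = R/(γ−1) = 37.8 J/(mol·K).
ΔU = 1.48×37.8×(717−516) = 11200 J.

11200 J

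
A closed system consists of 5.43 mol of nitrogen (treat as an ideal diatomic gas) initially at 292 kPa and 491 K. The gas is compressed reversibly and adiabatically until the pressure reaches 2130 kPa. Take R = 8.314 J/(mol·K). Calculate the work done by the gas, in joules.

-42400 J

V₁ = nRT₁/P₁ = 5.43×8.314×491/292 = 75.9 L.
Adiabatic: T₂/T₁ = (P₂/P₁)^((γ−1)/γ) ⇒ T₂ = 491×(7.29)^0.286 = 866 K; V₂ = 18.4 L.
ΔU = nCvΔT = 5.43×20.8×(866−491) = 42400 J.
Q = 0 for an adiabatic process, so W = −ΔU = -42400 J.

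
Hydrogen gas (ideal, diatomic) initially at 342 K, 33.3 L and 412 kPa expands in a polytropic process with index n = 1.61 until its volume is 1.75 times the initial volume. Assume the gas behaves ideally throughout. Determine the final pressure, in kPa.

167 kPa

Polytropic n=1.61: T₂ = T₁(V₁/V₂)^(n−1) = 342×(0.571)^0.61 = 243 K; P₂ = P₁(V₁/V₂)^n = 167 kPa.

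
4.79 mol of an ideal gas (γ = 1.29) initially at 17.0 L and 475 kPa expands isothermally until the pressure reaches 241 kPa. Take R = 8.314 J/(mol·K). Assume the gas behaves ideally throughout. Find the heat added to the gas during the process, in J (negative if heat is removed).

5480 J

T₁ = P₁V₁/(nR) = 475×17.0/(4.79×8.314) = 203 K.
Isothermal: T stays 203 K; PV = const ⇒ V₂ = 33.5 L, P₂ = 241 kPa.
ΔU = 0 (ideal gas, T constant).
W = nRT ln(V₂/V₁) = 4.79×8.314×203×ln(1.97) = 5480 J.
Q = ΔU + W = 5480 J.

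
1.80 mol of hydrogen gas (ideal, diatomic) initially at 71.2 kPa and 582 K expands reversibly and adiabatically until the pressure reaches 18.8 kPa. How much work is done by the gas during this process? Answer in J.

V₁ = nRT₁/P₁ = 1.80×8.314×582/71.2 = 122 L.
Adiabatic: T₂/T₁ = (P₂/P₁)^((γ−1)/γ) ⇒ T₂ = 582×(0.264)^0.286 = 398 K; V₂ = 317 L.
ΔU = nCvΔT = 1.80×20.8×(398−582) = -6890 J.
Q = 0 for an adiabatic process, so W = −ΔU = 6890 J.

6890 J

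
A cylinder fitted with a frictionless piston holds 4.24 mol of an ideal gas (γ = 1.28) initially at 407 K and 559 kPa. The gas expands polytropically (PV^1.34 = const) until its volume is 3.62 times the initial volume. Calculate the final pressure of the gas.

99.7 kPa

V₁ = nRT₁/P₁ = 4.24×8.314×407/559 = 25.7 L.
Polytropic n=1.34: T₂ = T₁(V₁/V₂)^(n−1) = 407×(0.276)^0.34 = 263 K; P₂ = P₁(V₁/V₂)^n = 99.7 kPa.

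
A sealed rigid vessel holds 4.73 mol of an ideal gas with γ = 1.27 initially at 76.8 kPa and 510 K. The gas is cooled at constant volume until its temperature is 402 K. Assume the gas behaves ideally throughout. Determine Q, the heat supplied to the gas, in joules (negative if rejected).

-15700 J

V₁ = nRT₁/P₁ = 4.73×8.314×510/76.8 = 261 L.
Isochoric: V stays 261 L; P/T = const ⇒ T₂ = 402 K, P₂ = 60.5 kPa.
W = 0 (no volume change).
ΔU = nCvΔT = 4.73×30.8×(402−510) = -15700 J.
Q = ΔU = -15700 J.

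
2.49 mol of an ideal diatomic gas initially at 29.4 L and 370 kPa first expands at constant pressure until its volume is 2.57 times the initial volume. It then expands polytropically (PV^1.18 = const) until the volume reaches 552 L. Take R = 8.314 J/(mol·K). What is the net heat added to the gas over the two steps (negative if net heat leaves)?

85500 J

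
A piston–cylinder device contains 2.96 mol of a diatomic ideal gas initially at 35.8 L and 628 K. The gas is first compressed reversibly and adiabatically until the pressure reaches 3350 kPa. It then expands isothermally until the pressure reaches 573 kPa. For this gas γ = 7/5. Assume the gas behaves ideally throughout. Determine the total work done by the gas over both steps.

18300 J

P₁ = nRT₁/V₁ = 2.96×8.314×628/35.8 = 432 kPa.
Step 1 — Adiabatic: T₂/T₁ = (P₂/P₁)^((γ−1)/γ) ⇒ T₂ = 628×(7.76)^0.286 = 1130 K; V₂ = 8.28 L.
ΔU = nCvΔT = 2.96×20.8×(1130−628) = 30700 J.
Q = 0 for an adiabatic process, so W = −ΔU = -30700 J.
State after step 1: P = 3350 kPa, V = 8.28 L, T = 1130 K.
Step 2 — Isothermal: T stays 1130 K; PV = const ⇒ V₂ = 48.4 L, P₂ = 573 kPa.
ΔU = 0 (ideal gas, T constant).
W = nRT ln(V₂/V₁) = 2.96×8.314×1130×ln(5.85) = 49000 J.
Q = ΔU + W = 49000 J.
Net over both steps: W = 18300 J, Q = 49000 J, ΔU = 30700 J.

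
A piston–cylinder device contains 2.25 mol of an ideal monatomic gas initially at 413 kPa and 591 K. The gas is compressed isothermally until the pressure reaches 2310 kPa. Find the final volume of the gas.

V₁ = nRT₁/P₁ = 2.25×8.314×591/413 = 26.8 L.
Isothermal: T stays 591 K; PV = const ⇒ V₂ = 4.79 L, P₂ = 2310 kPa.

4.79 L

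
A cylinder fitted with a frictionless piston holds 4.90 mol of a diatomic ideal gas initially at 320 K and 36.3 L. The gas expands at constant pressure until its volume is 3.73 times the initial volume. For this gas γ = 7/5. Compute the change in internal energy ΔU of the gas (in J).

89000 J

P₁ = nRT₁/V₁ = 4.90×8.314×320/36.3 = 359 kPa.
Isobaric: P stays 359 kPa; V/T = const ⇒ T₂ = 1190 K, V₂ = 135 L.
For an ideal gas ΔU = nCvΔT with Cv = (5/2)R = 20.8 J/(mol·K).
ΔU = 4.90×20.8×(1190−320) = 89000 J.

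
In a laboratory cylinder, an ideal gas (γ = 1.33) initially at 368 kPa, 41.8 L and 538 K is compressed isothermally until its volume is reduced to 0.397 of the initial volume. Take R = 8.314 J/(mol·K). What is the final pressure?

927 kPa

Isothermal: T stays 538 K; PV = const ⇒ V₂ = 16.6 L, P₂ = 927 kPa.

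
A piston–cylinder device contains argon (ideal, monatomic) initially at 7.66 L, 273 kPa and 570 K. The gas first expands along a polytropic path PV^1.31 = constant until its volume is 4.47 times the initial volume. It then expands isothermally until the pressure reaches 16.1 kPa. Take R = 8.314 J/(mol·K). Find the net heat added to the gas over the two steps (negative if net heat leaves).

2480 J

n = P₁V₁/(RT₁) = 273×7.66/(8.314×570) = 0.441 mol.
Step 1 — Polytropic n=1.31: T₂ = T₁(V₁/V₂)^(n−1) = 570×(0.224)^0.31 = 358 K; P₂ = P₁(V₁/V₂)^n = 38.4 kPa.
W = (P₁V₁−P₂V₂)/(n−1) = (273×7.66−38.4×34.2)/0.31 = 2510 J.
ΔU = nCvΔT = 0.441×12.5×(358−570) = -1160 J.
Q = ΔU + W = 1340 J.
State after step 1: P = 38.4 kPa, V = 34.2 L, T = 358 K.
Step 2 — Isothermal: T stays 358 K; PV = const ⇒ V₂ = 81.7 L, P₂ = 16.1 kPa.
ΔU = 0 (ideal gas, T constant).
W = nRT ln(V₂/V₁) = 0.441×8.314×358×ln(2.38) = 1140 J.
Q = ΔU + W = 1140 J.
Net over both steps: W = 3650 J, Q = 2480 J, ΔU = -1160 J.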